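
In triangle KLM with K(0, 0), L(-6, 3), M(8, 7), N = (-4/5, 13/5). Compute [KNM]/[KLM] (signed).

[KLM] = ½·(0·(3−7) + (-6)·(7−0) + 8·(0−3)) = ½·(0 − 42 − 24) = -33.
[KNM] = ½·(0·(13/5−7) + (-4/5)·(7−0) + 8·(0−(13/5))) = ½·(0 − 28/5 − 104/5) = -66/5, so the ratio is (-66/5)/(-33) = 2/5.

2/5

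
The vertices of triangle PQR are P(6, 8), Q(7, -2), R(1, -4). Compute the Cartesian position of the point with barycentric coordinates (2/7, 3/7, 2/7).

(5, 2/7)

S = (2/7)·P + (3/7)·Q + (2/7)·R.
x-coordinate: (2/7)·6 + (3/7)·7 + (2/7)·1 = 5.
y-coordinate: (2/7)·8 + (3/7)·(-2) + (2/7)·(-4) = 2/7.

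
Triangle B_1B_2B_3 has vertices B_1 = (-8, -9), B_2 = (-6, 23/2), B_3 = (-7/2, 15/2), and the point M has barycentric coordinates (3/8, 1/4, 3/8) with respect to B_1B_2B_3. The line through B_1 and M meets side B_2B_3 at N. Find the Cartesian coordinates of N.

(-9/2, 91/10)

Line B_1M meets B_2B_3 where the B_1-coordinate vanishes; zeroing M's B_1-weight and renormalizing leaves B_2, B_3-weights 1/4 : 3/8 → (2/5, 3/5).
So N = (2/5)·B_2 + (3/5)·B_3 = (-9/2, 91/10).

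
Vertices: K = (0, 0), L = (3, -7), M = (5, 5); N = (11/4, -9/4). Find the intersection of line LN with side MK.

(5/2, 5/2)

Barycentric coordinates of N with respect to KLM: (1/4, 1/2, 1/4).
On side MK the L-coordinate is zero; dropping N's L-weight 1/2 and renormalizing the remaining 1/4 : 1/4 gives weights 1/2, 1/2 on M, K.
J = (1/2)·(5, 5) + (1/2)·(0, 0) = (5/2, 5/2).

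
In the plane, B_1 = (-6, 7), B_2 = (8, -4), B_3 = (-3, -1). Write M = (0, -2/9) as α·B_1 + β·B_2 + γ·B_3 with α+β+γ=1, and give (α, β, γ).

Signed area of the reference triangle: [B_1B_2B_3] = ½·((-6)·(-4−(-1)) + 8·(-1−7) + (-3)·(7−(-4))) = ½·(18 − 64 − 33) = -79/2.
[MB_2B_3] = ½·(0·(-4−(-1)) + 8·(-1−(-2/9)) + (-3)·(-2/9−(-4))) = ½·(0 − 56/9 − 34/3) = -79/9, so the B_1-coordinate is (-79/9)/(-79/2) = 2/9.
[B_1MB_3] = ½·((-6)·(-2/9−(-1)) + 0·(-1−7) + (-3)·(7−(-2/9))) = ½·(-14/3 + 0 − 65/3) = -79/6, so the B_2-coordinate is 1/3.
[B_1B_2M] = ½·((-6)·(-4−(-2/9)) + 8·(-2/9−7) + 0·(7−(-4))) = ½·(68/3 − 520/9 + 0) = -158/9, so the B_3-coordinate is 4/9.

(2/9, 1/3, 4/9)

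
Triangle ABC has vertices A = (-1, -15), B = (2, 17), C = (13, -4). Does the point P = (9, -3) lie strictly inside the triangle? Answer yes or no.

yes

Barycentric coordinates of P: (73/415, 58/415, 284/415).
The three coordinates are positive, positive, positive; a point is interior exactly when all three are positive.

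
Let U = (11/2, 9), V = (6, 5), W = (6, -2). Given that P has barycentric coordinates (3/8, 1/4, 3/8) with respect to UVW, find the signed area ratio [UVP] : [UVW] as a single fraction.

The signed ratio [UVP]/[UVW] equals the barycentric coordinate of P at vertex W, which is 3/8.

3/8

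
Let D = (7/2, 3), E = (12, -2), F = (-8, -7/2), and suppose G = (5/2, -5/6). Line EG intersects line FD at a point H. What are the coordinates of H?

Barycentric coordinates of G with respect to DEF: (1/3, 1/3, 1/3).
On side FD the E-coordinate is zero; dropping G's E-weight 1/3 and renormalizing the remaining 1/3 : 1/3 gives weights 1/2, 1/2 on F, D.
H = (1/2)·(-8, -7/2) + (1/2)·(7/2, 3) = (-9/4, -1/4).

(-9/4, -1/4)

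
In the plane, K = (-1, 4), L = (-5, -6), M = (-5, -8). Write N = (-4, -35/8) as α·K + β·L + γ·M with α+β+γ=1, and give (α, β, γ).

Signed area of the reference triangle: [KLM] = ½·((-1)·(-6−(-8)) + (-5)·(-8−4) + (-5)·(4−(-6))) = ½·(-2 + 60 − 50) = 4.
[NLM] = ½·((-4)·(-6−(-8)) + (-5)·(-8−(-35/8)) + (-5)·(-35/8−(-6))) = ½·(-8 + 145/8 − 65/8) = 1, so the K-coordinate is 1/4 = 1/4.
[KNM] = ½·((-1)·(-35/8−(-8)) + (-4)·(-8−4) + (-5)·(4−(-35/8))) = ½·(-29/8 + 48 − 335/8) = 5/4, so the L-coordinate is 5/16.
[KLN] = ½·((-1)·(-6−(-35/8)) + (-5)·(-35/8−4) + (-4)·(4−(-6))) = ½·(13/8 + 335/8 − 40) = 7/4, so the M-coordinate is 7/16.

(1/4, 5/16, 7/16)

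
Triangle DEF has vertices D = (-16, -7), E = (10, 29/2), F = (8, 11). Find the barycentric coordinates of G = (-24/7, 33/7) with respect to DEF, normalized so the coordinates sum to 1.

(4/7, 8/7, -5/7)

Signed area of the reference triangle: [DEF] = ½·((-16)·(29/2−11) + 10·(11−(-7)) + 8·(-7−(29/2))) = ½·(-56 + 180 − 172) = -24.
[GEF] = ½·((-24/7)·(29/2−11) + 10·(11−(33/7)) + 8·(33/7−(29/2))) = ½·(-12 + 440/7 − 548/7) = -96/7, so the D-coordinate is (-96/7)/(-24) = 4/7.
[DGF] = ½·((-16)·(33/7−11) + (-24/7)·(11−(-7)) + 8·(-7−(33/7))) = ½·(704/7 − 432/7 − 656/7) = -192/7, so the E-coordinate is 8/7.
[DEG] = ½·((-16)·(29/2−(33/7)) + 10·(33/7−(-7)) + (-24/7)·(-7−(29/2))) = ½·(-1096/7 + 820/7 + 516/7) = 120/7, so the F-coordinate is -5/7.
Check: 4/7 + 8/7 − 5/7 = 1.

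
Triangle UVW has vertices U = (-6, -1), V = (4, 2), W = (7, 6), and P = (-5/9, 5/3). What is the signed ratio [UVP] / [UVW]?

[UVW] = ½·((-6)·(2−6) + 4·(6−(-1)) + 7·(-1−2)) = ½·(24 + 28 − 21) = 31/2.
[UVP] = ½·((-6)·(2−(5/3)) + 4·(5/3−(-1)) + (-5/9)·(-1−2)) = ½·(-2 + 32/3 + 5/3) = 31/6, so the ratio is (31/6)/(31/2) = 1/3.

1/3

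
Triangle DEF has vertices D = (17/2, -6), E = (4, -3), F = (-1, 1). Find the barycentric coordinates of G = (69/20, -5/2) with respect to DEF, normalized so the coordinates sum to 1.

(1/10, 7/10, 1/5)

Signed area of the reference triangle: [DEF] = ½·((17/2)·(-3−1) + 4·(1−(-6)) + (-1)·(-6−(-3))) = ½·(-34 + 28 + 3) = -3/2.
[GEF] = ½·((69/20)·(-3−1) + 4·(1−(-5/2)) + (-1)·(-5/2−(-3))) = ½·(-69/5 + 14 − 1/2) = -3/20, so the D-coordinate is (-3/20)/(-3/2) = 1/10.
[DGF] = ½·((17/2)·(-5/2−1) + (69/20)·(1−(-6)) + (-1)·(-6−(-5/2))) = ½·(-119/4 + 483/20 + 7/2) = -21/20, so the E-coordinate is 7/10.
[DEG] = ½·((17/2)·(-3−(-5/2)) + 4·(-5/2−(-6)) + (69/20)·(-6−(-3))) = ½·(-17/4 + 14 − 207/20) = -3/10, so the F-coordinate is 1/5.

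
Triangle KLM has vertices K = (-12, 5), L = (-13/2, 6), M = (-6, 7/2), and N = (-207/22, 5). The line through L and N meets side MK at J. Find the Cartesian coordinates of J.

(-21/2, 37/8)

Barycentric coordinates of N with respect to KLM: (6/11, 3/11, 2/11).
On side MK the L-coordinate is zero; dropping N's L-weight 3/11 and renormalizing the remaining 2/11 : 6/11 gives weights 1/4, 3/4 on M, K.
J = (1/4)·(-6, 7/2) + (3/4)·(-12, 5) = (-21/2, 37/8).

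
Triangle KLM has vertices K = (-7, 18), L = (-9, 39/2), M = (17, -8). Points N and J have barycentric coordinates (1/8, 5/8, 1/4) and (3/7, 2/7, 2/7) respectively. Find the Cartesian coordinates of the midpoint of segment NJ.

Barycentric coordinates of the midpoint are the average: (31/112, 51/112, 15/56).
Converting: (31/112)·K + (51/112)·L + (15/56)·M = (-83/56, 375/32).

(-83/56, 375/32)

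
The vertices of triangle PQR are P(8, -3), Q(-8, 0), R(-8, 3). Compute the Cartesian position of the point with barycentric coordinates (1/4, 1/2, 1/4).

S = (1/4)·P + (1/2)·Q + (1/4)·R.
x-coordinate: (1/4)·8 + (1/2)·(-8) + (1/4)·(-8) = -4.
y-coordinate: (1/4)·(-3) + (1/2)·0 + (1/4)·3 = 0.

(-4, 0)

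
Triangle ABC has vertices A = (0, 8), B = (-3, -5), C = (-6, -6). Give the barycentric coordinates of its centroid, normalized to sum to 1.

The centroid is the average of the vertices, so each weight is 1/3.

(1/3, 1/3, 1/3)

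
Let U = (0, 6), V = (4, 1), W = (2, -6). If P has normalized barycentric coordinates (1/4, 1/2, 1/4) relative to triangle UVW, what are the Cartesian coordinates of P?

(5/2, 1/2)

P = (1/4)·U + (1/2)·V + (1/4)·W.
x-coordinate: (1/4)·0 + (1/2)·4 + (1/4)·2 = 5/2.
y-coordinate: (1/4)·6 + (1/2)·1 + (1/4)·(-6) = 1/2.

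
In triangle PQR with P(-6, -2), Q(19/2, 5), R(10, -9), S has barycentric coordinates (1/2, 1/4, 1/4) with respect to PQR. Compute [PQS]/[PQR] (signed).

1/4

The signed ratio [PQS]/[PQR] equals the barycentric coordinate of S at vertex R, which is 1/4.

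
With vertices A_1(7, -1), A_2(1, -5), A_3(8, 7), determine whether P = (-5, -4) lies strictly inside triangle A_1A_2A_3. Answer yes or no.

no

Barycentric coordinates of P: (-79/44, 93/44, 15/22).
The three coordinates are negative, positive, positive; a point is interior exactly when all three are positive.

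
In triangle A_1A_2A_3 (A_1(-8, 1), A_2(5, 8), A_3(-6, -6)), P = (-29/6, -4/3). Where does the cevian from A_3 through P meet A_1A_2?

(-11/3, 10/3)

Barycentric coordinates of P with respect to A_1A_2A_3: (1/3, 1/6, 1/2).
On side A_1A_2 the A_3-coordinate is zero; dropping P's A_3-weight 1/2 and renormalizing the remaining 1/3 : 1/6 gives weights 2/3, 1/3 on A_1, A_2.
Q = (2/3)·(-8, 1) + (1/3)·(5, 8) = (-11/3, 10/3).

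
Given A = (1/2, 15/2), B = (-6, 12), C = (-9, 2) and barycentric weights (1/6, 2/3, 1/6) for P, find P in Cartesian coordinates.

P = (1/6)·A + (2/3)·B + (1/6)·C.
x-coordinate: (1/6)·(1/2) + (2/3)·(-6) + (1/6)·(-9) = -65/12.
y-coordinate: (1/6)·(15/2) + (2/3)·12 + (1/6)·2 = 115/12.

(-65/12, 115/12)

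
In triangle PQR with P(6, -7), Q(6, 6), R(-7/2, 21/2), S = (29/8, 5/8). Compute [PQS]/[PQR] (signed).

[PQR] = ½·(6·(6−(21/2)) + 6·(21/2−(-7)) + (-7/2)·(-7−6)) = ½·(-27 + 105 + 91/2) = 247/4.
[PQS] = ½·(6·(6−(5/8)) + 6·(5/8−(-7)) + (29/8)·(-7−6)) = ½·(129/4 + 183/4 − 377/8) = 247/16, so the ratio is (247/16)/(247/4) = 1/4.

1/4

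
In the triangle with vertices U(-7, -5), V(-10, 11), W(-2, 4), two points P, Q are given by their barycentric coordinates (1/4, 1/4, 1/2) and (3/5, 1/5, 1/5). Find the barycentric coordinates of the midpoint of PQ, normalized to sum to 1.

(17/40, 9/40, 7/20)

Since both coordinate triples sum to 1, the midpoint's barycentrics are the componentwise average.
(1/4+3/5)/2 = 17/40; similarly 9/40 and 7/20.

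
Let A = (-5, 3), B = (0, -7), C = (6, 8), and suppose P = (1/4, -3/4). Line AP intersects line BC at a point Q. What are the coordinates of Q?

(2, -2)

Barycentric coordinates of P with respect to ABC: (1/4, 1/2, 1/4).
On side BC the A-coordinate is zero; dropping P's A-weight 1/4 and renormalizing the remaining 1/2 : 1/4 gives weights 2/3, 1/3 on B, C.
Q = (2/3)·(0, -7) + (1/3)·(6, 8) = (2, -2).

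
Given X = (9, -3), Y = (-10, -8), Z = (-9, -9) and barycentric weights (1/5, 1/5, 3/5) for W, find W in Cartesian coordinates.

(-28/5, -38/5)

W = (1/5)·X + (1/5)·Y + (3/5)·Z.
x-coordinate: (1/5)·9 + (1/5)·(-10) + (3/5)·(-9) = -28/5.
y-coordinate: (1/5)·(-3) + (1/5)·(-8) + (3/5)·(-9) = -38/5.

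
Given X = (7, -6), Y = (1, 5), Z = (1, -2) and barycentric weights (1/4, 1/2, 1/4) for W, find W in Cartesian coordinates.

(5/2, 1/2)

W = (1/4)·X + (1/2)·Y + (1/4)·Z.
x-coordinate: (1/4)·7 + (1/2)·1 + (1/4)·1 = 5/2.
y-coordinate: (1/4)·(-6) + (1/2)·5 + (1/4)·(-2) = 1/2.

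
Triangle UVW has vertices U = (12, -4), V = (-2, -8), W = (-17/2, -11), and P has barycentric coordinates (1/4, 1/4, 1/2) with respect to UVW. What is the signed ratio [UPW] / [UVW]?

The signed ratio [UPW]/[UVW] equals the barycentric coordinate of P at vertex V, which is 1/4.

1/4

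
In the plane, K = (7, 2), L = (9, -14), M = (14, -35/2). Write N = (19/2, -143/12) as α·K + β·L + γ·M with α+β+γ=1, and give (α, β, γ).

(1/6, 2/3, 1/6)

Signed area of the reference triangle: [KLM] = ½·(7·(-14−(-35/2)) + 9·(-35/2−2) + 14·(2−(-14))) = ½·(49/2 − 351/2 + 224) = 73/2.
[NLM] = ½·((19/2)·(-14−(-35/2)) + 9·(-35/2−(-143/12)) + 14·(-143/12−(-14))) = ½·(133/4 − 201/4 + 175/6) = 73/12, so the K-coordinate is (73/12)/(73/2) = 1/6.
[KNM] = ½·(7·(-143/12−(-35/2)) + (19/2)·(-35/2−2) + 14·(2−(-143/12))) = ½·(469/12 − 741/4 + 1169/6) = 73/3, so the L-coordinate is 2/3.
[KLN] = ½·(7·(-14−(-143/12)) + 9·(-143/12−2) + (19/2)·(2−(-14))) = ½·(-175/12 − 501/4 + 152) = 73/12, so the M-coordinate is 1/6.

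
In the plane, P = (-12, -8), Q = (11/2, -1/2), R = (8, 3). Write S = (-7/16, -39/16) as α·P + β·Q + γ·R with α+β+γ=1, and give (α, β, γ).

(3/8, 3/8, 1/4)

Signed area of the reference triangle: [PQR] = ½·((-12)·(-1/2−3) + (11/2)·(3−(-8)) + 8·(-8−(-1/2))) = ½·(42 + 121/2 − 60) = 85/4.
[SQR] = ½·((-7/16)·(-1/2−3) + (11/2)·(3−(-39/16)) + 8·(-39/16−(-1/2))) = ½·(49/32 + 957/32 − 31/2) = 255/32, so the P-coordinate is (255/32)/(85/4) = 3/8.
[PSR] = ½·((-12)·(-39/16−3) + (-7/16)·(3−(-8)) + 8·(-8−(-39/16))) = ½·(261/4 − 77/16 − 89/2) = 255/32, so the Q-coordinate is 3/8.
[PQS] = ½·((-12)·(-1/2−(-39/16)) + (11/2)·(-39/16−(-8)) + (-7/16)·(-8−(-1/2))) = ½·(-93/4 + 979/32 + 105/32) = 85/16, so the R-coordinate is 1/4.
Check: 3/8 + 3/8 + 1/4 = 1.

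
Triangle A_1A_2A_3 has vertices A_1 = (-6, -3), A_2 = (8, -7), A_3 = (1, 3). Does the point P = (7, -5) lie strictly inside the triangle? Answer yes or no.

no

Barycentric coordinates of P: (-1/28, 23/28, 3/14).
The three coordinates are negative, positive, positive; a point is interior exactly when all three are positive.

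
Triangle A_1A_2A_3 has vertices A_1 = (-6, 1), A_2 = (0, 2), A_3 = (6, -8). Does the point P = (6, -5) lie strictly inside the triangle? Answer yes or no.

no

Barycentric coordinates of P: (-3/11, 6/11, 8/11).
The three coordinates are negative, positive, positive; a point is interior exactly when all three are positive.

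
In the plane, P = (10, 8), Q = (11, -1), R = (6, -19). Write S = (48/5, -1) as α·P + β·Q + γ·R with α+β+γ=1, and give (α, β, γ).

Signed area of the reference triangle: [PQR] = ½·(10·(-1−(-19)) + 11·(-19−8) + 6·(8−(-1))) = ½·(180 − 297 + 54) = -63/2.
[SQR] = ½·((48/5)·(-1−(-19)) + 11·(-19−(-1)) + 6·(-1−(-1))) = ½·(864/5 − 198 + 0) = -63/5, so the P-coordinate is (-63/5)/(-63/2) = 2/5.
[PSR] = ½·(10·(-1−(-19)) + (48/5)·(-19−8) + 6·(8−(-1))) = ½·(180 − 1296/5 + 54) = -63/5, so the Q-coordinate is 2/5.
[PQS] = ½·(10·(-1−(-1)) + 11·(-1−8) + (48/5)·(8−(-1))) = ½·(0 − 99 + 432/5) = -63/10, so the R-coordinate is 1/5.
Check: 2/5 + 2/5 + 1/5 = 1.

(2/5, 2/5, 1/5)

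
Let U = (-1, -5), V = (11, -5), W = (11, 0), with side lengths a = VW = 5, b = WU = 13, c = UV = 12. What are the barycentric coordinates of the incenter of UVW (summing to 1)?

The incenter has barycentric coordinates proportional to the opposite side lengths: (5 : 13 : 12).
Normalizing by 5+13+12 = 30 gives (1/6, 13/30, 2/5).

(1/6, 13/30, 2/5)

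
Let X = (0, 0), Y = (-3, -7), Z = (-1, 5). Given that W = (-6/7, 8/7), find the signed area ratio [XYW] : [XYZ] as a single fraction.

[XYZ] = ½·(0·(-7−5) + (-3)·(5−0) + (-1)·(0−(-7))) = ½·(0 − 15 − 7) = -11.
[XYW] = ½·(0·(-7−(8/7)) + (-3)·(8/7−0) + (-6/7)·(0−(-7))) = ½·(0 − 24/7 − 6) = -33/7, so the ratio is (-33/7)/(-11) = 3/7.

3/7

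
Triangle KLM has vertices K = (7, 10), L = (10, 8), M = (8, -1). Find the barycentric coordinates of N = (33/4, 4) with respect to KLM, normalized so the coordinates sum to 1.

Signed area of the reference triangle: [KLM] = ½·(7·(8−(-1)) + 10·(-1−10) + 8·(10−8)) = ½·(63 − 110 + 16) = -31/2.
[NLM] = ½·((33/4)·(8−(-1)) + 10·(-1−4) + 8·(4−8)) = ½·(297/4 − 50 − 32) = -31/8, so the K-coordinate is (-31/8)/(-31/2) = 1/4.
[KNM] = ½·(7·(4−(-1)) + (33/4)·(-1−10) + 8·(10−4)) = ½·(35 − 363/4 + 48) = -31/8, so the L-coordinate is 1/4.
[KLN] = ½·(7·(8−4) + 10·(4−10) + (33/4)·(10−8)) = ½·(28 − 60 + 33/2) = -31/4, so the M-coordinate is 1/2.

(1/4, 1/4, 1/2)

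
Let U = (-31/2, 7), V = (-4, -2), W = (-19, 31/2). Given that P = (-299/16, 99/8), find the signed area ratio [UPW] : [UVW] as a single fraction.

-1/8

[UVW] = ½·((-31/2)·(-2−(31/2)) + (-4)·(31/2−7) + (-19)·(7−(-2))) = ½·(1085/4 − 34 − 171) = 265/8.
[UPW] = ½·((-31/2)·(99/8−(31/2)) + (-299/16)·(31/2−7) + (-19)·(7−(99/8))) = ½·(775/16 − 5083/32 + 817/8) = -265/64, so the ratio is (-265/64)/(265/8) = -1/8.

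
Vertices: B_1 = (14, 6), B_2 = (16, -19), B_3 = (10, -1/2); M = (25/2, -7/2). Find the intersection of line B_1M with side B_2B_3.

(12, -20/3)

Barycentric coordinates of M with respect to B_1B_2B_3: (1/4, 1/4, 1/2).
On side B_2B_3 the B_1-coordinate is zero; dropping M's B_1-weight 1/4 and renormalizing the remaining 1/4 : 1/2 gives weights 1/3, 2/3 on B_2, B_3.
N = (1/3)·(16, -19) + (2/3)·(10, -1/2) = (12, -20/3).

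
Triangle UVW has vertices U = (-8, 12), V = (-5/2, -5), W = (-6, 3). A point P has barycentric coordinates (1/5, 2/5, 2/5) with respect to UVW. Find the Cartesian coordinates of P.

P = (1/5)·U + (2/5)·V + (2/5)·W.
x-coordinate: (1/5)·(-8) + (2/5)·(-5/2) + (2/5)·(-6) = -5.
y-coordinate: (1/5)·12 + (2/5)·(-5) + (2/5)·3 = 8/5.

(-5, 8/5)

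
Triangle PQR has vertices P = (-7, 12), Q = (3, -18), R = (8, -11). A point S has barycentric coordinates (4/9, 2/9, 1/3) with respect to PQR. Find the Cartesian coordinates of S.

(2/9, -7/3)

S = (4/9)·P + (2/9)·Q + (1/3)·R.
x-coordinate: (4/9)·(-7) + (2/9)·3 + (1/3)·8 = 2/9.
y-coordinate: (4/9)·12 + (2/9)·(-18) + (1/3)·(-11) = -7/3.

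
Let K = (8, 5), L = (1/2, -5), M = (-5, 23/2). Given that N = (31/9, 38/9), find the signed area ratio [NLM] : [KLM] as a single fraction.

5/9

[KLM] = ½·(8·(-5−(23/2)) + (1/2)·(23/2−5) + (-5)·(5−(-5))) = ½·(-132 + 13/4 − 50) = -715/8.
[NLM] = ½·((31/9)·(-5−(23/2)) + (1/2)·(23/2−(38/9)) + (-5)·(38/9−(-5))) = ½·(-341/6 + 131/36 − 415/9) = -3575/72, so the ratio is (-3575/72)/(-715/8) = 5/9.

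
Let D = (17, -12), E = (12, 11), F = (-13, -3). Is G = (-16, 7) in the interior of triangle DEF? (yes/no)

no

Barycentric coordinates of G: (-292/645, 91/215, 664/645).
The three coordinates are negative, positive, positive; a point is interior exactly when all three are positive.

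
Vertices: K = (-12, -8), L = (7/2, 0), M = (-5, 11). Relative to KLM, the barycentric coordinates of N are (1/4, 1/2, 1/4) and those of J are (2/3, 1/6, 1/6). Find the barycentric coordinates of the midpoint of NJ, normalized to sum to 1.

Since both coordinate triples sum to 1, the midpoint's barycentrics are the componentwise average.
(1/4+2/3)/2 = 11/24; similarly 1/3 and 5/24.

(11/24, 1/3, 5/24)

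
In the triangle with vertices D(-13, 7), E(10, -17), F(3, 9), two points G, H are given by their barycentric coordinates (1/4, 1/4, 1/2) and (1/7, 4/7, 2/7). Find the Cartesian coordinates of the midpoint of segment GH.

(153/56, -29/14)

Barycentric coordinates of the midpoint are the average: (11/56, 23/56, 11/28).
Converting: (11/56)·D + (23/56)·E + (11/28)·F = (153/56, -29/14).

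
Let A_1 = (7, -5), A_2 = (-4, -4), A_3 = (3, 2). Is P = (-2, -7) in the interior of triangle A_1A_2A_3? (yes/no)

Barycentric coordinates of P: (33/73, 71/73, -31/73).
The three coordinates are positive, positive, negative; a point is interior exactly when all three are positive.

no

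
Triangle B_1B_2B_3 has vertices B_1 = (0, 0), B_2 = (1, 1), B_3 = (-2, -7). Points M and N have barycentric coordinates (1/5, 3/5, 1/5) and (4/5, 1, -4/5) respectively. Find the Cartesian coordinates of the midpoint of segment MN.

Barycentric coordinates of the midpoint are the average: (1/2, 4/5, -3/10).
Converting: (1/2)·B_1 + (4/5)·B_2 + (-3/10)·B_3 = (7/5, 29/10).

(7/5, 29/10)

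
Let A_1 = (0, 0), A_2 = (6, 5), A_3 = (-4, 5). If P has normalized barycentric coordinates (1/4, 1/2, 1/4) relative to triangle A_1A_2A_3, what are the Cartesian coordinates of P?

(2, 15/4)

P = (1/4)·A_1 + (1/2)·A_2 + (1/4)·A_3.
x-coordinate: (1/4)·0 + (1/2)·6 + (1/4)·(-4) = 2.
y-coordinate: (1/4)·0 + (1/2)·5 + (1/4)·5 = 15/4.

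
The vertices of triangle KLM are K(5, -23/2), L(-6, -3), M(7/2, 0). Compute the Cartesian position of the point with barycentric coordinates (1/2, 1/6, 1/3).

(8/3, -25/4)

N = (1/2)·K + (1/6)·L + (1/3)·M.
x-coordinate: (1/2)·5 + (1/6)·(-6) + (1/3)·(7/2) = 8/3.
y-coordinate: (1/2)·(-23/2) + (1/6)·(-3) + (1/3)·0 = -25/4.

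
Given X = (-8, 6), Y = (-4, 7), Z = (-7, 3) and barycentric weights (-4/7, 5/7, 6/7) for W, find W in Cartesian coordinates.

W = (-4/7)·X + (5/7)·Y + (6/7)·Z.
x-coordinate: (-4/7)·(-8) + (5/7)·(-4) + (6/7)·(-7) = -30/7.
y-coordinate: (-4/7)·6 + (5/7)·7 + (6/7)·3 = 29/7.

(-30/7, 29/7)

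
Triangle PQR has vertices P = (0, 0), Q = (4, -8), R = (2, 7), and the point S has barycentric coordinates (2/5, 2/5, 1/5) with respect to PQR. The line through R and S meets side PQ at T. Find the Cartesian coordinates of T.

(2, -4)

Line RS meets PQ where the R-coordinate vanishes; zeroing S's R-weight and renormalizing leaves P, Q-weights 2/5 : 2/5 → (1/2, 1/2).
So T = (1/2)·P + (1/2)·Q = (2, -4).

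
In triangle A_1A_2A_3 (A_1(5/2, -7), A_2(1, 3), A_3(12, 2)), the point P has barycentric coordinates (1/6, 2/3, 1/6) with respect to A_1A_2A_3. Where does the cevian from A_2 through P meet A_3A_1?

Line A_2P meets A_3A_1 where the A_2-coordinate vanishes; zeroing P's A_2-weight and renormalizing leaves A_3, A_1-weights 1/6 : 1/6 → (1/2, 1/2).
So Q = (1/2)·A_3 + (1/2)·A_1 = (29/4, -5/2).

(29/4, -5/2)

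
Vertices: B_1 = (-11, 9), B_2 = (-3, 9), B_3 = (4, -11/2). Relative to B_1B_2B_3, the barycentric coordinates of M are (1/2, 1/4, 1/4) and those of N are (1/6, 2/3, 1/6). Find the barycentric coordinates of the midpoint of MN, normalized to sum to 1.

Since both coordinate triples sum to 1, the midpoint's barycentrics are the componentwise average.
(1/2+1/6)/2 = 1/3; similarly 11/24 and 5/24.

(1/3, 11/24, 5/24)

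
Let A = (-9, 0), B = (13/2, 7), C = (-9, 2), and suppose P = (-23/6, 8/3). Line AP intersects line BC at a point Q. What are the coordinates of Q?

(4/3, 16/3)

Barycentric coordinates of P with respect to ABC: (1/2, 1/3, 1/6).
On side BC the A-coordinate is zero; dropping P's A-weight 1/2 and renormalizing the remaining 1/3 : 1/6 gives weights 2/3, 1/3 on B, C.
Q = (2/3)·(13/2, 7) + (1/3)·(-9, 2) = (4/3, 16/3).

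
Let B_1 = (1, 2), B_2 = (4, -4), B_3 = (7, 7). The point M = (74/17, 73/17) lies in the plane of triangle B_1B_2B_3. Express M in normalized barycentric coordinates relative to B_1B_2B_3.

Signed area of the reference triangle: [B_1B_2B_3] = ½·(1·(-4−7) + 4·(7−2) + 7·(2−(-4))) = ½·(-11 + 20 + 42) = 51/2.
[MB_2B_3] = ½·((74/17)·(-4−7) + 4·(7−(73/17)) + 7·(73/17−(-4))) = ½·(-814/17 + 184/17 + 987/17) = 21/2, so the B_1-coordinate is (21/2)/(51/2) = 7/17.
[B_1MB_3] = ½·(1·(73/17−7) + (74/17)·(7−2) + 7·(2−(73/17))) = ½·(-46/17 + 370/17 − 273/17) = 3/2, so the B_2-coordinate is 1/17.
[B_1B_2M] = ½·(1·(-4−(73/17)) + 4·(73/17−2) + (74/17)·(2−(-4))) = ½·(-141/17 + 156/17 + 444/17) = 27/2, so the B_3-coordinate is 9/17.

(7/17, 1/17, 9/17)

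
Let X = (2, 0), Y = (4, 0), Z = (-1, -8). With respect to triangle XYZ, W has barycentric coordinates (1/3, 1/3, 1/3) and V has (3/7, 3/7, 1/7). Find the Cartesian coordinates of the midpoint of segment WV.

(43/21, -40/21)

Barycentric coordinates of the midpoint are the average: (8/21, 8/21, 5/21).
Converting: (8/21)·X + (8/21)·Y + (5/21)·Z = (43/21, -40/21).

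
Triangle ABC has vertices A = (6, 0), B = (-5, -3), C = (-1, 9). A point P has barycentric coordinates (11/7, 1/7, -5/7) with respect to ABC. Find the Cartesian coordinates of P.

P = (11/7)·A + (1/7)·B + (-5/7)·C.
x-coordinate: (11/7)·6 + (1/7)·(-5) + (-5/7)·(-1) = 66/7.
y-coordinate: (11/7)·0 + (1/7)·(-3) + (-5/7)·9 = -48/7.

(66/7, -48/7)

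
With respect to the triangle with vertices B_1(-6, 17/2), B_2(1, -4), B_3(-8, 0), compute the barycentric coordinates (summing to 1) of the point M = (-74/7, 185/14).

(9/7, -4/7, 2/7)

Signed area of the reference triangle: [B_1B_2B_3] = ½·((-6)·(-4−0) + 1·(0−(17/2)) + (-8)·(17/2−(-4))) = ½·(24 − 17/2 − 100) = -169/4.
[MB_2B_3] = ½·((-74/7)·(-4−0) + 1·(0−(185/14)) + (-8)·(185/14−(-4))) = ½·(296/7 − 185/14 − 964/7) = -1521/28, so the B_1-coordinate is (-1521/28)/(-169/4) = 9/7.
[B_1MB_3] = ½·((-6)·(185/14−0) + (-74/7)·(0−(17/2)) + (-8)·(17/2−(185/14))) = ½·(-555/7 + 629/7 + 264/7) = 169/7, so the B_2-coordinate is -4/7.
[B_1B_2M] = ½·((-6)·(-4−(185/14)) + 1·(185/14−(17/2)) + (-74/7)·(17/2−(-4))) = ½·(723/7 + 33/7 − 925/7) = -169/14, so the B_3-coordinate is 2/7.
Check: 9/7 − 4/7 + 2/7 = 1.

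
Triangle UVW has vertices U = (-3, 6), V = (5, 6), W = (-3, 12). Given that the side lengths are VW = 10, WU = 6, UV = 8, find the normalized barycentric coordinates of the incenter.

(5/12, 1/4, 1/3)

The incenter has barycentric coordinates proportional to the opposite side lengths: (10 : 6 : 8).
Normalizing by 10+6+8 = 24 gives (5/12, 1/4, 1/3).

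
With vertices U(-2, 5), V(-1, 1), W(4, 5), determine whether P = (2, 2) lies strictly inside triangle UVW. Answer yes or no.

Barycentric coordinates of P: (-7/24, 3/4, 13/24).
The three coordinates are negative, positive, positive; a point is interior exactly when all three are positive.

no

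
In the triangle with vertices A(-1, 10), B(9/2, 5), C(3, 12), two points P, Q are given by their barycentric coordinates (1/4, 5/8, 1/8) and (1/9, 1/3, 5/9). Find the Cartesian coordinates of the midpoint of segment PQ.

(863/288, 1193/144)

Barycentric coordinates of the midpoint are the average: (13/72, 23/48, 49/144).
Converting: (13/72)·A + (23/48)·B + (49/144)·C = (863/288, 1193/144).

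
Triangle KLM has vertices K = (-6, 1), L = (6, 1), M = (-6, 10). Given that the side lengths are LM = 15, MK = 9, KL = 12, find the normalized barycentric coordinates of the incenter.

The incenter has barycentric coordinates proportional to the opposite side lengths: (15 : 9 : 12).
Normalizing by 15+9+12 = 36 gives (5/12, 1/4, 1/3).

(5/12, 1/4, 1/3)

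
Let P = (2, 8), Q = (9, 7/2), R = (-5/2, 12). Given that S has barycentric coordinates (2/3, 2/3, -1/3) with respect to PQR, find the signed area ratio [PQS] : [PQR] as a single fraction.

-1/3

The signed ratio [PQS]/[PQR] equals the barycentric coordinate of S at vertex R, which is -1/3.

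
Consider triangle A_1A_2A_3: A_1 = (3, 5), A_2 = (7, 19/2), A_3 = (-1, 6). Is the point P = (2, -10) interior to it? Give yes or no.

Barycentric coordinates of P: (277/44, -61/22, -111/44).
The three coordinates are positive, negative, negative; a point is interior exactly when all three are positive.

no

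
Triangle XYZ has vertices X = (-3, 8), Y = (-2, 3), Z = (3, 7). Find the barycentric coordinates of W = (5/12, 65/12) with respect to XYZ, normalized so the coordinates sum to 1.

Signed area of the reference triangle: [XYZ] = ½·((-3)·(3−7) + (-2)·(7−8) + 3·(8−3)) = ½·(12 + 2 + 15) = 29/2.
[WYZ] = ½·((5/12)·(3−7) + (-2)·(7−(65/12)) + 3·(65/12−3)) = ½·(-5/3 − 19/6 + 29/4) = 29/24, so the X-coordinate is (29/24)/(29/2) = 1/12.
[XWZ] = ½·((-3)·(65/12−7) + (5/12)·(7−8) + 3·(8−(65/12))) = ½·(19/4 − 5/12 + 31/4) = 145/24, so the Y-coordinate is 5/12.
[XYW] = ½·((-3)·(3−(65/12)) + (-2)·(65/12−8) + (5/12)·(8−3)) = ½·(29/4 + 31/6 + 25/12) = 29/4, so the Z-coordinate is 1/2.

(1/12, 5/12, 1/2)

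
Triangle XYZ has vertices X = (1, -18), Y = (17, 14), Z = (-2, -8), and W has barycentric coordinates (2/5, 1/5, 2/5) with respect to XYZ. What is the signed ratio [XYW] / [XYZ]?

2/5

The signed ratio [XYW]/[XYZ] equals the barycentric coordinate of W at vertex Z, which is 2/5.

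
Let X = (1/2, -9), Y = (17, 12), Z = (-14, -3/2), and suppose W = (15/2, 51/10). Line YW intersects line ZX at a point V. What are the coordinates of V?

Barycentric coordinates of W with respect to XYZ: (1/5, 3/5, 1/5).
On side ZX the Y-coordinate is zero; dropping W's Y-weight 3/5 and renormalizing the remaining 1/5 : 1/5 gives weights 1/2, 1/2 on Z, X.
V = (1/2)·(-14, -3/2) + (1/2)·(1/2, -9) = (-27/4, -21/4).

(-27/4, -21/4)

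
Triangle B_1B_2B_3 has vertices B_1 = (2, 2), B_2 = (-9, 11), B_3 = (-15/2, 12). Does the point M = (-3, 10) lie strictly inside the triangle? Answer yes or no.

no

Barycentric coordinates of M: (15/49, -52/49, 86/49).
The three coordinates are positive, negative, positive; a point is interior exactly when all three are positive.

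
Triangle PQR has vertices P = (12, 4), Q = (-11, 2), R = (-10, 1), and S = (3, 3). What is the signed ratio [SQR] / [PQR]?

[PQR] = ½·(12·(2−1) + (-11)·(1−4) + (-10)·(4−2)) = ½·(12 + 33 − 20) = 25/2.
[SQR] = ½·(3·(2−1) + (-11)·(1−3) + (-10)·(3−2)) = ½·(3 + 22 − 10) = 15/2, so the ratio is (15/2)/(25/2) = 3/5.

3/5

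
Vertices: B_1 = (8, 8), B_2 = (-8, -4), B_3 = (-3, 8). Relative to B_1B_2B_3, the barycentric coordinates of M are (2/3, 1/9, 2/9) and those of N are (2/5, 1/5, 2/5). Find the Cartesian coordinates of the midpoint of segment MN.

Barycentric coordinates of the midpoint are the average: (8/15, 7/45, 14/45).
Converting: (8/15)·B_1 + (7/45)·B_2 + (14/45)·B_3 = (94/45, 92/15).

(94/45, 92/15)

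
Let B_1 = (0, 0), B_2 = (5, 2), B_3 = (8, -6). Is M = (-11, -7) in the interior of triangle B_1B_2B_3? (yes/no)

no

Barycentric coordinates of M: (155/46, -61/23, 13/46).
The three coordinates are positive, negative, positive; a point is interior exactly when all three are positive.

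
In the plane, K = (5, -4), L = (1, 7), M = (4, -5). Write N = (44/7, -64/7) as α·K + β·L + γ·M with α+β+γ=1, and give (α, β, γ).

(1, -3/7, 3/7)

Signed area of the reference triangle: [KLM] = ½·(5·(7−(-5)) + 1·(-5−(-4)) + 4·(-4−7)) = ½·(60 − 1 − 44) = 15/2.
[NLM] = ½·((44/7)·(7−(-5)) + 1·(-5−(-64/7)) + 4·(-64/7−7)) = ½·(528/7 + 29/7 − 452/7) = 15/2, so the K-coordinate is (15/2)/(15/2) = 1.
[KNM] = ½·(5·(-64/7−(-5)) + (44/7)·(-5−(-4)) + 4·(-4−(-64/7))) = ½·(-145/7 − 44/7 + 144/7) = -45/14, so the L-coordinate is -3/7.
[KLN] = ½·(5·(7−(-64/7)) + 1·(-64/7−(-4)) + (44/7)·(-4−7)) = ½·(565/7 − 36/7 − 484/7) = 45/14, so the M-coordinate is 3/7.
Check: 1 − 3/7 + 3/7 = 1.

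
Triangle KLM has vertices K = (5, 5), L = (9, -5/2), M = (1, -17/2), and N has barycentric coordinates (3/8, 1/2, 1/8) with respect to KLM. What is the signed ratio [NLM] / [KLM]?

The signed ratio [NLM]/[KLM] equals the barycentric coordinate of N at vertex K, which is 3/8.

3/8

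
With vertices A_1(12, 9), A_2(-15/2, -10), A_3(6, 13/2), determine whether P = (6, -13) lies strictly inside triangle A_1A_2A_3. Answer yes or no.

no

Barycentric coordinates of P: (117/29, 52/29, -140/29).
The three coordinates are positive, positive, negative; a point is interior exactly when all three are positive.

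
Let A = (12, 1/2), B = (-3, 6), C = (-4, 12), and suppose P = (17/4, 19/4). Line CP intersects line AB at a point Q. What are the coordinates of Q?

Barycentric coordinates of P with respect to ABC: (1/2, 1/4, 1/4).
On side AB the C-coordinate is zero; dropping P's C-weight 1/4 and renormalizing the remaining 1/2 : 1/4 gives weights 2/3, 1/3 on A, B.
Q = (2/3)·(12, 1/2) + (1/3)·(-3, 6) = (7, 7/3).

(7, 7/3)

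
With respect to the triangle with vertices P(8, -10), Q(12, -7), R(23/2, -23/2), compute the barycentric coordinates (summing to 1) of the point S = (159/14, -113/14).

(1/7, 5/7, 1/7)

Signed area of the reference triangle: [PQR] = ½·(8·(-7−(-23/2)) + 12·(-23/2−(-10)) + (23/2)·(-10−(-7))) = ½·(36 − 18 − 69/2) = -33/4.
[SQR] = ½·((159/14)·(-7−(-23/2)) + 12·(-23/2−(-113/14)) + (23/2)·(-113/14−(-7))) = ½·(1431/28 − 288/7 − 345/28) = -33/28, so the P-coordinate is (-33/28)/(-33/4) = 1/7.
[PSR] = ½·(8·(-113/14−(-23/2)) + (159/14)·(-23/2−(-10)) + (23/2)·(-10−(-113/14))) = ½·(192/7 − 477/28 − 621/28) = -165/28, so the Q-coordinate is 5/7.
[PQS] = ½·(8·(-7−(-113/14)) + 12·(-113/14−(-10)) + (159/14)·(-10−(-7))) = ½·(60/7 + 162/7 − 477/14) = -33/28, so the R-coordinate is 1/7.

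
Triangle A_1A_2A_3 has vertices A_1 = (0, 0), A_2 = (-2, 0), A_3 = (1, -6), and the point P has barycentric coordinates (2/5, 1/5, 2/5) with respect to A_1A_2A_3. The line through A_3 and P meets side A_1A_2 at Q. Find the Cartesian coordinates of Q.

Line A_3P meets A_1A_2 where the A_3-coordinate vanishes; zeroing P's A_3-weight and renormalizing leaves A_1, A_2-weights 2/5 : 1/5 → (2/3, 1/3).
So Q = (2/3)·A_1 + (1/3)·A_2 = (-2/3, 0).

(-2/3, 0)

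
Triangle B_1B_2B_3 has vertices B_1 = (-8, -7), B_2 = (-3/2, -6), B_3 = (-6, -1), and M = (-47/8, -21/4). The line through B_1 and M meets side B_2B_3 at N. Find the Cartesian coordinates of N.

(-15/4, -7/2)

Barycentric coordinates of M with respect to B_1B_2B_3: (1/2, 1/4, 1/4).
On side B_2B_3 the B_1-coordinate is zero; dropping M's B_1-weight 1/2 and renormalizing the remaining 1/4 : 1/4 gives weights 1/2, 1/2 on B_2, B_3.
N = (1/2)·(-3/2, -6) + (1/2)·(-6, -1) = (-15/4, -7/2).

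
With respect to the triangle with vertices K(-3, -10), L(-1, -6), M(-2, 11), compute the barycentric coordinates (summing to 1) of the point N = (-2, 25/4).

Signed area of the reference triangle: [KLM] = ½·((-3)·(-6−11) + (-1)·(11−(-10)) + (-2)·(-10−(-6))) = ½·(51 − 21 + 8) = 19.
[NLM] = ½·((-2)·(-6−11) + (-1)·(11−(25/4)) + (-2)·(25/4−(-6))) = ½·(34 − 19/4 − 49/2) = 19/8, so the K-coordinate is (19/8)/19 = 1/8.
[KNM] = ½·((-3)·(25/4−11) + (-2)·(11−(-10)) + (-2)·(-10−(25/4))) = ½·(57/4 − 42 + 65/2) = 19/8, so the L-coordinate is 1/8.
[KLN] = ½·((-3)·(-6−(25/4)) + (-1)·(25/4−(-10)) + (-2)·(-10−(-6))) = ½·(147/4 − 65/4 + 8) = 57/4, so the M-coordinate is 3/4.

(1/8, 1/8, 3/4)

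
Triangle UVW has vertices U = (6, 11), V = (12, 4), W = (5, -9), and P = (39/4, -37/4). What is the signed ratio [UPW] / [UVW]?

3/4

[UVW] = ½·(6·(4−(-9)) + 12·(-9−11) + 5·(11−4)) = ½·(78 − 240 + 35) = -127/2.
[UPW] = ½·(6·(-37/4−(-9)) + (39/4)·(-9−11) + 5·(11−(-37/4))) = ½·(-3/2 − 195 + 405/4) = -381/8, so the ratio is (-381/8)/(-127/2) = 3/4.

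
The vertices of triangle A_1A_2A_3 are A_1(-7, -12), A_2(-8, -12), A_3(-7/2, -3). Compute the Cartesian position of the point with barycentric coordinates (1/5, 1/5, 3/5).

P = (1/5)·A_1 + (1/5)·A_2 + (3/5)·A_3.
x-coordinate: (1/5)·(-7) + (1/5)·(-8) + (3/5)·(-7/2) = -51/10.
y-coordinate: (1/5)·(-12) + (1/5)·(-12) + (3/5)·(-3) = -33/5.

(-51/10, -33/5)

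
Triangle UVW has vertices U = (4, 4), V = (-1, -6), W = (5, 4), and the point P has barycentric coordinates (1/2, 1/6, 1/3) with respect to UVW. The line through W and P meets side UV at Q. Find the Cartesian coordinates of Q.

(11/4, 3/2)

Line WP meets UV where the W-coordinate vanishes; zeroing P's W-weight and renormalizing leaves U, V-weights 1/2 : 1/6 → (3/4, 1/4).
So Q = (3/4)·U + (1/4)·V = (11/4, 3/2).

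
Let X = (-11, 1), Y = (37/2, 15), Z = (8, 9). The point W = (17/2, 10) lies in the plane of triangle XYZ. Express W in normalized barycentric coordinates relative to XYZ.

Signed area of the reference triangle: [XYZ] = ½·((-11)·(15−9) + (37/2)·(9−1) + 8·(1−15)) = ½·(-66 + 148 − 112) = -15.
[WYZ] = ½·((17/2)·(15−9) + (37/2)·(9−10) + 8·(10−15)) = ½·(51 − 37/2 − 40) = -15/4, so the X-coordinate is (-15/4)/(-15) = 1/4.
[XWZ] = ½·((-11)·(10−9) + (17/2)·(9−1) + 8·(1−10)) = ½·(-11 + 68 − 72) = -15/2, so the Y-coordinate is 1/2.
[XYW] = ½·((-11)·(15−10) + (37/2)·(10−1) + (17/2)·(1−15)) = ½·(-55 + 333/2 − 119) = -15/4, so the Z-coordinate is 1/4.

(1/4, 1/2, 1/4)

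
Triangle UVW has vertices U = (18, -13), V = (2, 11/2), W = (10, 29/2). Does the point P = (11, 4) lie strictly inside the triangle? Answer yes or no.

yes

Barycentric coordinates of P: (93/292, 113/584, 285/584).
The three coordinates are positive, positive, positive; a point is interior exactly when all three are positive.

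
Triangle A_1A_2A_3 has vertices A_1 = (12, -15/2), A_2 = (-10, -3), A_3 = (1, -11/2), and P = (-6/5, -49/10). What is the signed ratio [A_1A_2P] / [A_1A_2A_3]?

2/5

[A_1A_2A_3] = ½·(12·(-3−(-11/2)) + (-10)·(-11/2−(-15/2)) + 1·(-15/2−(-3))) = ½·(30 − 20 − 9/2) = 11/4.
[A_1A_2P] = ½·(12·(-3−(-49/10)) + (-10)·(-49/10−(-15/2)) + (-6/5)·(-15/2−(-3))) = ½·(114/5 − 26 + 27/5) = 11/10, so the ratio is (11/10)/(11/4) = 2/5.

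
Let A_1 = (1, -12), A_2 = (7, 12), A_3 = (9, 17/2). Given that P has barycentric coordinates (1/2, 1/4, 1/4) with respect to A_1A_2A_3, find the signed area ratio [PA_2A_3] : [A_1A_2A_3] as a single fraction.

The signed ratio [PA_2A_3]/[A_1A_2A_3] equals the barycentric coordinate of P at vertex A_1, which is 1/2.

1/2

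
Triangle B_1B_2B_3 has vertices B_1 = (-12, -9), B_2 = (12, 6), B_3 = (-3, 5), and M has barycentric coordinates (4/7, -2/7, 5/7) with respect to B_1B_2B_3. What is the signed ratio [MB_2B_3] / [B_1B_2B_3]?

4/7

The signed ratio [MB_2B_3]/[B_1B_2B_3] equals the barycentric coordinate of M at vertex B_1, which is 4/7.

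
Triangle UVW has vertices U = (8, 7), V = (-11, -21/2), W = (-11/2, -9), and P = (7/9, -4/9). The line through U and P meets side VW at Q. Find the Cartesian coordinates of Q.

Barycentric coordinates of P with respect to UVW: (5/9, 2/9, 2/9).
On side VW the U-coordinate is zero; dropping P's U-weight 5/9 and renormalizing the remaining 2/9 : 2/9 gives weights 1/2, 1/2 on V, W.
Q = (1/2)·(-11, -21/2) + (1/2)·(-11/2, -9) = (-33/4, -39/4).

(-33/4, -39/4)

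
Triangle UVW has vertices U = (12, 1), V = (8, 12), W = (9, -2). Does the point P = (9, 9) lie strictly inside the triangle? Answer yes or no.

yes

Barycentric coordinates of P: (11/45, 11/15, 1/45).
The three coordinates are positive, positive, positive; a point is interior exactly when all three are positive.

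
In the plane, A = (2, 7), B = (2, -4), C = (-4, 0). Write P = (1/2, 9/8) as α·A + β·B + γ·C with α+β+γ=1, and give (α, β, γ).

Signed area of the reference triangle: [ABC] = ½·(2·(-4−0) + 2·(0−7) + (-4)·(7−(-4))) = ½·(-8 − 14 − 44) = -33.
[PBC] = ½·((1/2)·(-4−0) + 2·(0−(9/8)) + (-4)·(9/8−(-4))) = ½·(-2 − 9/4 − 41/2) = -99/8, so the A-coordinate is (-99/8)/(-33) = 3/8.
[APC] = ½·(2·(9/8−0) + (1/2)·(0−7) + (-4)·(7−(9/8))) = ½·(9/4 − 7/2 − 47/2) = -99/8, so the B-coordinate is 3/8.
[ABP] = ½·(2·(-4−(9/8)) + 2·(9/8−7) + (1/2)·(7−(-4))) = ½·(-41/4 − 47/4 + 11/2) = -33/4, so the C-coordinate is 1/4.
Check: 3/8 + 3/8 + 1/4 = 1.

(3/8, 3/8, 1/4)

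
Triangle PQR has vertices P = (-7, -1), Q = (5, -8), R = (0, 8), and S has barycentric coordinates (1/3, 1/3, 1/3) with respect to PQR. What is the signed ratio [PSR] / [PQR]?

The signed ratio [PSR]/[PQR] equals the barycentric coordinate of S at vertex Q, which is 1/3.

1/3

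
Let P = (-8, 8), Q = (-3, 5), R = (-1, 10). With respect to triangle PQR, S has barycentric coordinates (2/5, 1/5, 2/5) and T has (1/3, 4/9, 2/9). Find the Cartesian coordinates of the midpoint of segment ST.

Barycentric coordinates of the midpoint are the average: (11/30, 29/90, 14/45).
Converting: (11/30)·P + (29/90)·Q + (14/45)·R = (-379/90, 689/90).

(-379/90, 689/90)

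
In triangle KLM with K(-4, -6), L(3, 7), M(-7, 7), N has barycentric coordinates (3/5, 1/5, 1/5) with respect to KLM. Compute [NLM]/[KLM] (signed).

3/5

The signed ratio [NLM]/[KLM] equals the barycentric coordinate of N at vertex K, which is 3/5.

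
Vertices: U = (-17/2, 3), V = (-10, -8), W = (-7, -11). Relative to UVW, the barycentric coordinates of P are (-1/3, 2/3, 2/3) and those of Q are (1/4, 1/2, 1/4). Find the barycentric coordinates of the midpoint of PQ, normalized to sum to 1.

Since both coordinate triples sum to 1, the midpoint's barycentrics are the componentwise average.
(-1/3+1/4)/2 = -1/24; similarly 7/12 and 11/24.

(-1/24, 7/12, 11/24)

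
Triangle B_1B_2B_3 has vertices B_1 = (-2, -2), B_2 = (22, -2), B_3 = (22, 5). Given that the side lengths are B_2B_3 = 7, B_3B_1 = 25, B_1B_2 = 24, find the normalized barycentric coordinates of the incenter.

(1/8, 25/56, 3/7)

The incenter has barycentric coordinates proportional to the opposite side lengths: (7 : 25 : 24).
Normalizing by 7+25+24 = 56 gives (1/8, 25/56, 3/7).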